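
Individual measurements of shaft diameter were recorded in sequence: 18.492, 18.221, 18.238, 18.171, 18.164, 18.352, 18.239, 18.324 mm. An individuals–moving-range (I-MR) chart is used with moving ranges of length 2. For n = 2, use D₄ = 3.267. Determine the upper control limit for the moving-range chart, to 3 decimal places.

0.349

Moving ranges: 0.271, 0.017, 0.067, 0.007, 0.188, 0.113, 0.085; M̄R̄ = 0.7480 / 7 = 0.1069
UCL_MR = D₄·M̄R̄ = 3.267 × 0.1069 = 0.3491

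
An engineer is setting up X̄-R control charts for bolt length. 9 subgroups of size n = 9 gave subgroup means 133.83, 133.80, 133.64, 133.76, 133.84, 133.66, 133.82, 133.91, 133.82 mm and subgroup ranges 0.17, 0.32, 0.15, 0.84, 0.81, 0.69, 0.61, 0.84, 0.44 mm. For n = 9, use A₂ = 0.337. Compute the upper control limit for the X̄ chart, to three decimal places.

133.969

X̄̄ = (133.83 + 133.80 + 133.64 + 133.76 + 133.84 + 133.66 + 133.82 + 133.91 + 133.82) / 9 = 1204.0800 / 9 = 133.7867
R̄ = (0.17 + 0.32 + 0.15 + 0.84 + 0.81 + 0.69 + 0.61 + 0.84 + 0.44) / 9 = 4.8700 / 9 = 0.5411
UCL = X̄̄ + A₂·R̄ = 133.7867 + 0.337 × 0.5411 = 133.9690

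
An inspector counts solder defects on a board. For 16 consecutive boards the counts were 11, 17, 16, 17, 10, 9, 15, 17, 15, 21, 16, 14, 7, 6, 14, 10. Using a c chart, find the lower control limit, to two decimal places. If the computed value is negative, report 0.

c̄ = (11 + 17 + 16 + 17 + 10 + 9 + 15 + 17 + 15 + 21 + 16 + 14 + 7 + 6 + 14 + 10) / 16 = 215 / 16 = 13.4375
LCL = c̄ − 3√c̄ = 13.4375 − 3 × 3.6657 = 2.4403

2.44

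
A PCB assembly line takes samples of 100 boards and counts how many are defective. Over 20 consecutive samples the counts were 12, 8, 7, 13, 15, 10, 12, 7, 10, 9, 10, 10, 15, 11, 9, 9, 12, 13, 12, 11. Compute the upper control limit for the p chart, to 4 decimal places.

0.2004

p̄ = Σdᵢ / (k·n) = 215 / (20 × 100) = 0.10750
UCL = p̄ + 3·√(p̄(1−p̄)/n) = 0.10750 + 3 × √(0.10750×0.89250/100) = 0.10750 + 3 × 0.03097 = 0.20042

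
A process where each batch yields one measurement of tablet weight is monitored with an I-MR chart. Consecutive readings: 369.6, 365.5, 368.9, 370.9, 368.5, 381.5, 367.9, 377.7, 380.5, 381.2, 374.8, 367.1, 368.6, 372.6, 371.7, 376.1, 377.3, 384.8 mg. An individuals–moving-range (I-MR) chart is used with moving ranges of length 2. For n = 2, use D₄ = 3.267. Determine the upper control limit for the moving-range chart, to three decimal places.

Moving ranges: 4.1, 3.4, 2.0, 2.4, 13.0, 13.6, 9.8, 2.8, 0.7, 6.4, 7.7, 1.5, 4.0, 0.9, 4.4, 1.2, 7.5; M̄R̄ = 85.4000 / 17 = 5.0235
UCL_MR = D₄·M̄R̄ = 3.267 × 5.0235 = 16.4119

16.412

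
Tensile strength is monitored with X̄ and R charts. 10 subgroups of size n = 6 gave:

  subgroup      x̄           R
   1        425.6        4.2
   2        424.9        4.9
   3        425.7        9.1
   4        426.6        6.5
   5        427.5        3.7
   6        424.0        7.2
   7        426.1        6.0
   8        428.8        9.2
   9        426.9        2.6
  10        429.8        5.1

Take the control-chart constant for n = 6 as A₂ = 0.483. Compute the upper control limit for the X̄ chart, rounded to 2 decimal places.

X̄̄ = (425.6 + 424.9 + 425.7 + 426.6 + 427.5 + 424.0 + 426.1 + 428.8 + 426.9 + 429.8) / 10 = 4265.9000 / 10 = 426.5900
R̄ = (4.2 + 4.9 + 9.1 + 6.5 + 3.7 + 7.2 + 6.0 + 9.2 + 2.6 + 5.1) / 10 = 58.5000 / 10 = 5.8500
UCL = X̄̄ + A₂·R̄ = 426.5900 + 0.483 × 5.8500 = 429.4155

429.42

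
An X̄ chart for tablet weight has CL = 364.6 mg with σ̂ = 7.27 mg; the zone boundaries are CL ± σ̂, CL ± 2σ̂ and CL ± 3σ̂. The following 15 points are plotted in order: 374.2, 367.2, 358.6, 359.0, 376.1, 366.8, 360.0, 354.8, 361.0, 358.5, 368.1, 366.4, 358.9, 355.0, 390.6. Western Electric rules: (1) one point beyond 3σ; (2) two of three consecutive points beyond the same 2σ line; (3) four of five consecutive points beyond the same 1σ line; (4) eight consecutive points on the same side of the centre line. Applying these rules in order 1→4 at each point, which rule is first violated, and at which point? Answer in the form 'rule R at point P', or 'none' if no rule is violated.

Zone of each point (C = within 1σ̂, B = 1σ̂–2σ̂, A = 2σ̂–3σ̂, * = beyond 3σ̂; sign = side of CL): 1:+B, 2:+C, 3:-C, 4:-C, 5:+B, 6:+C, 7:-C, 8:-B, 9:-C, 10:-C, 11:+C, 12:+C, 13:-C, 14:-B, 15:+*
Rule 1 (one point beyond the 3σ limits) is satisfied at point 15.

rule 1 at point 15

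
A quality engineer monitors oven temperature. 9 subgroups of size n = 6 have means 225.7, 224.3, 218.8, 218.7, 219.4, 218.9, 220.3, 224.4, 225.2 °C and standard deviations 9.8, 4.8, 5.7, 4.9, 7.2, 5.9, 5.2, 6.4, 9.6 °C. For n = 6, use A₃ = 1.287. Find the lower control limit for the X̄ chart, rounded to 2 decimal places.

213.24

X̄̄ = (225.7 + 224.3 + 218.8 + 218.7 + 219.4 + 218.9 + 220.3 + 224.4 + 225.2) / 9 = 221.7444
s̄ = (9.8 + 4.8 + 5.7 + 4.9 + 7.2 + 5.9 + 5.2 + 6.4 + 9.6) / 9 = 6.6111
LCL = X̄̄ − A₃·s̄ = 221.7444 − 1.287 × 6.6111 = 213.2359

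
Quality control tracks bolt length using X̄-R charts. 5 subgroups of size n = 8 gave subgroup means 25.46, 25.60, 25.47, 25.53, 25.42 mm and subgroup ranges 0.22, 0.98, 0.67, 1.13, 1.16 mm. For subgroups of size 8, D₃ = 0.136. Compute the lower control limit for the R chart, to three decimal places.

0.113

R̄ = (0.22 + 0.98 + 0.67 + 1.13 + 1.16) / 5 = 4.1600 / 5 = 0.8320
LCL_R = D₃·R̄ = 0.136 × 0.8320 = 0.1132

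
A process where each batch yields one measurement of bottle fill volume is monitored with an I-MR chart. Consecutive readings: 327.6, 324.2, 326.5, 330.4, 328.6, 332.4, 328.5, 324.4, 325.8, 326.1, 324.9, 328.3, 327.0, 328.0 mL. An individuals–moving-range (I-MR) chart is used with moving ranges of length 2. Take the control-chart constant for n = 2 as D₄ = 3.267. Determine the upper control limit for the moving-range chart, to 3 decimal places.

7.992

Moving ranges: 3.4, 2.3, 3.9, 1.8, 3.8, 3.9, 4.1, 1.4, 0.3, 1.2, 3.4, 1.3, 1.0; M̄R̄ = 31.8000 / 13 = 2.4462
UCL_MR = D₄·M̄R̄ = 3.267 × 2.4462 = 7.9916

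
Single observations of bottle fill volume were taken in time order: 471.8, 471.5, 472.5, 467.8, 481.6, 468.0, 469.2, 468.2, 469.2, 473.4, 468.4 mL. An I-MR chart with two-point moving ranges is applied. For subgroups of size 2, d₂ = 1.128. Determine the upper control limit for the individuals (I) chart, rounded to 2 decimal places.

483.24

X̄ = (471.8 + 471.5 + 472.5 + 467.8 + 481.6 + 468.0 + 469.2 + 468.2 + 469.2 + 473.4 + 468.4) / 11 = 471.0545
Moving ranges: 0.3, 1.0, 4.7, 13.8, 13.6, 1.2, 1.0, 1.0, 4.2, 5.0; M̄R̄ = 45.8000 / 10 = 4.5800
UCL = X̄ + 3·M̄R̄/d₂ = 471.0545 + 3 × 4.5800 / 1.128 = 483.2354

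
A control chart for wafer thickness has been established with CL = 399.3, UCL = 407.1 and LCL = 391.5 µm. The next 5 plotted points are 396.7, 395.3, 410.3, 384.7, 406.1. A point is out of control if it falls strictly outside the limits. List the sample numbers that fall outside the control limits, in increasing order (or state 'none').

3, 4

Compare each point to [391.5, 407.1]: sample 3 = 410.3 > UCL; sample 4 = 384.7 < LCL.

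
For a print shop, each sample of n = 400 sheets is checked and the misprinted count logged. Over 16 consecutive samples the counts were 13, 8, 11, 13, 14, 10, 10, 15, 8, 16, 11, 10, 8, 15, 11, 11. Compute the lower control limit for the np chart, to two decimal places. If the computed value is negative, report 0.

p̄ = Σdᵢ / (k·n) = 184 / (16 × 400) = 0.02875
LCL = np̄ − 3·√(np̄(1−p̄)) = 11.5000 − 3 × 3.3421 = 1.4738

1.47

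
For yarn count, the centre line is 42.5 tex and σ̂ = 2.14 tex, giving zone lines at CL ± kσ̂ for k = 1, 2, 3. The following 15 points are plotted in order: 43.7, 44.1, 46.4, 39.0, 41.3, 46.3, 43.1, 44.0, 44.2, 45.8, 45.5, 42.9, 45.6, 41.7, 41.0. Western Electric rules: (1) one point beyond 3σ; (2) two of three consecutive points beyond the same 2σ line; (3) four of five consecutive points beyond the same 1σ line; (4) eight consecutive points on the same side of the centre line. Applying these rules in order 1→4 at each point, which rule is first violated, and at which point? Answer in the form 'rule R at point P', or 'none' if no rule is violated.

rule 4 at point 13

Zone of each point (C = within 1σ̂, B = 1σ̂–2σ̂, A = 2σ̂–3σ̂, * = beyond 3σ̂; sign = side of CL): 1:+C, 2:+C, 3:+B, 4:-B, 5:-C, 6:+B, 7:+C, 8:+C, 9:+C, 10:+B, 11:+B, 12:+C, 13:+B, 14:-C, 15:-C
Rule 4 (eight consecutive points on the same side of the centre line) is satisfied at point 13.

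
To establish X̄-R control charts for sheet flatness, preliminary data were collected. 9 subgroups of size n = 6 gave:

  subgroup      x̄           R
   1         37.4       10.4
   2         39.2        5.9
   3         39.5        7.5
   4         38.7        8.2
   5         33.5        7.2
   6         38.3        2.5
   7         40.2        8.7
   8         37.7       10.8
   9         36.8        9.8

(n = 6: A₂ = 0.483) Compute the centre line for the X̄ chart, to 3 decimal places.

X̄̄ = (37.4 + 39.2 + 39.5 + 38.7 + 33.5 + 38.3 + 40.2 + 37.7 + 36.8) / 9 = 341.3000 / 9 = 37.9222
CL = X̄̄ = 37.9222

37.922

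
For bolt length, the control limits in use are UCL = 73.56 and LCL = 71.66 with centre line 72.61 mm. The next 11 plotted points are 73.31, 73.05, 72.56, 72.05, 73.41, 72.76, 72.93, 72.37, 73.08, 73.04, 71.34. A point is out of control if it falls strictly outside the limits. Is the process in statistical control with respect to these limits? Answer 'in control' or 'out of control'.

out of control

Compare each point to [71.66, 73.56]: sample 11 = 71.34 < LCL.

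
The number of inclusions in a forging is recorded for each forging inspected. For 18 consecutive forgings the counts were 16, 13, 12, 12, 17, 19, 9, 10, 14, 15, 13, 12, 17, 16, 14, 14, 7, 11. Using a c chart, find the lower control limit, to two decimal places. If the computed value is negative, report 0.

2.41

c̄ = (16 + 13 + 12 + 12 + 17 + 19 + 9 + 10 + 14 + 15 + 13 + 12 + 17 + 16 + 14 + 14 + 7 + 11) / 18 = 241 / 18 = 13.3889
LCL = c̄ − 3√c̄ = 13.3889 − 3 × 3.6591 = 2.4116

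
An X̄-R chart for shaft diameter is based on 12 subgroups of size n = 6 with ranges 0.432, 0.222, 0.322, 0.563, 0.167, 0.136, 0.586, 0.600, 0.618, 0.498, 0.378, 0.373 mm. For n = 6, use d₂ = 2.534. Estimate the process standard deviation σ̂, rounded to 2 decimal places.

0.16

R̄ = (0.432 + 0.222 + 0.322 + 0.563 + 0.167 + 0.136 + 0.586 + 0.600 + 0.618 + 0.498 + 0.378 + 0.373) / 12 = 0.4079
σ̂ = R̄ / d₂ = 0.4079 / 2.534 = 0.1610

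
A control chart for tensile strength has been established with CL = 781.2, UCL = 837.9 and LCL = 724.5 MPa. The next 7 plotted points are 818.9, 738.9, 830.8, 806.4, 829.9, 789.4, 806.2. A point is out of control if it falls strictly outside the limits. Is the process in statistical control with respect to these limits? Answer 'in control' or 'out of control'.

in control

All 7 points lie within [724.5, 837.9].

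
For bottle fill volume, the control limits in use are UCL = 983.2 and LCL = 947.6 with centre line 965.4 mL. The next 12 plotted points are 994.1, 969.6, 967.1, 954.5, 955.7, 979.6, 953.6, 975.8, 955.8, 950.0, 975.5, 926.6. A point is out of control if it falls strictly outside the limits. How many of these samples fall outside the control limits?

Compare each point to [947.6, 983.2]: sample 1 = 994.1 > UCL; sample 12 = 926.6 < LCL.

2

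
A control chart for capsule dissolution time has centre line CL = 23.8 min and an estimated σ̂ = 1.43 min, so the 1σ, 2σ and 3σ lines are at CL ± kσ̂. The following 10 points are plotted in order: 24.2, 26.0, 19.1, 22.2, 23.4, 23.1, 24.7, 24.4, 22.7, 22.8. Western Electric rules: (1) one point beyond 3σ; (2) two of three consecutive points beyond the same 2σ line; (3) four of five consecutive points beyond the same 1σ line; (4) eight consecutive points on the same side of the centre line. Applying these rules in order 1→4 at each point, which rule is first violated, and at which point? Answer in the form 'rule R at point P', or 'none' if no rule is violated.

Zone of each point (C = within 1σ̂, B = 1σ̂–2σ̂, A = 2σ̂–3σ̂, * = beyond 3σ̂; sign = side of CL): 1:+C, 2:+B, 3:-*, 4:-B, 5:-C, 6:-C, 7:+C, 8:+C, 9:-C, 10:-C
Rule 1 (one point beyond the 3σ limits) is satisfied at point 3.

rule 1 at point 3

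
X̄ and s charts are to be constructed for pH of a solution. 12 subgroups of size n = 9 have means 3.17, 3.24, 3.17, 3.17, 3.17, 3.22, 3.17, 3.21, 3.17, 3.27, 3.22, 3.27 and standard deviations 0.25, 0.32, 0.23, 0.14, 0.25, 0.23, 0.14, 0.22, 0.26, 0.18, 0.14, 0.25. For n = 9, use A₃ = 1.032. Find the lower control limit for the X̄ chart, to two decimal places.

X̄̄ = (3.17 + 3.24 + 3.17 + 3.17 + 3.17 + 3.22 + 3.17 + 3.21 + 3.17 + 3.27 + 3.22 + 3.27) / 12 = 3.2042
s̄ = (0.25 + 0.32 + 0.23 + 0.14 + 0.25 + 0.23 + 0.14 + 0.22 + 0.26 + 0.18 + 0.14 + 0.25) / 12 = 0.2175
LCL = X̄̄ − A₃·s̄ = 3.2042 − 1.032 × 0.2175 = 2.9797

2.98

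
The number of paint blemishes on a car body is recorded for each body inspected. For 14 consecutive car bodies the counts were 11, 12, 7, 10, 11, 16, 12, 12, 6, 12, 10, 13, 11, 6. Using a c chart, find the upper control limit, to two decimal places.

20.43

c̄ = (11 + 12 + 7 + 10 + 11 + 16 + 12 + 12 + 6 + 12 + 10 + 13 + 11 + 6) / 14 = 149 / 14 = 10.6429
UCL = c̄ + 3√c̄ = 10.6429 + 3 × √10.6429 = 10.6429 + 3 × 3.2623 = 20.4299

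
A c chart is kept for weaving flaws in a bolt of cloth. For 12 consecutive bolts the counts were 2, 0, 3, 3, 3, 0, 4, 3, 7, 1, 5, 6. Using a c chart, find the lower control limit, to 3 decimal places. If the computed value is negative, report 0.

0.000

c̄ = (2 + 0 + 3 + 3 + 3 + 0 + 4 + 3 + 7 + 1 + 5 + 6) / 12 = 37 / 12 = 3.0833
LCL = c̄ − 3√c̄ = 3.0833 − 3 × 1.7559 = -2.1845 → 0 (cannot be negative)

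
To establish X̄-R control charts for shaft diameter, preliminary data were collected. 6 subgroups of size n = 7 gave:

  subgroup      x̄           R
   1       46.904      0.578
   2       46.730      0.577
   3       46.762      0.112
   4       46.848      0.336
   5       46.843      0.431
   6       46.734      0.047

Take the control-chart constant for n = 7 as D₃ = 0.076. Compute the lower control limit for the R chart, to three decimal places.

0.026

R̄ = (0.578 + 0.577 + 0.112 + 0.336 + 0.431 + 0.047) / 6 = 2.0810 / 6 = 0.3468
LCL_R = D₃·R̄ = 0.076 × 0.3468 = 0.0264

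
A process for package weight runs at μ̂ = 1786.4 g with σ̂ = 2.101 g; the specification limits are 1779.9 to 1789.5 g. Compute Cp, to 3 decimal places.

0.762

Cp = (USL − LSL) / (6σ̂) = (1789.5 − 1779.9) / (6 × 2.101) = 9.6000 / 12.6060 = 0.7615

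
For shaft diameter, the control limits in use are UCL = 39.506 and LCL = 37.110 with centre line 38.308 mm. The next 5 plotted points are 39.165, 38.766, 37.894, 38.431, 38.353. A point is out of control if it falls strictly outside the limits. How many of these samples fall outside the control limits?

0

All 5 points lie within [37.110, 39.506].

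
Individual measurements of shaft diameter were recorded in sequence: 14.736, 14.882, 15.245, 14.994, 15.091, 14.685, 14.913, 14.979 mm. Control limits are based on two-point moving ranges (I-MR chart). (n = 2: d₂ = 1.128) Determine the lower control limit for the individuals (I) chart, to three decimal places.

14.349

X̄ = (14.736 + 14.882 + 15.245 + 14.994 + 15.091 + 14.685 + 14.913 + 14.979) / 8 = 14.9406
Moving ranges: 0.146, 0.363, 0.251, 0.097, 0.406, 0.228, 0.066; M̄R̄ = 1.5570 / 7 = 0.2224
LCL = X̄ − 3·M̄R̄/d₂ = 14.9406 − 3 × 0.2224 / 1.128 = 14.3491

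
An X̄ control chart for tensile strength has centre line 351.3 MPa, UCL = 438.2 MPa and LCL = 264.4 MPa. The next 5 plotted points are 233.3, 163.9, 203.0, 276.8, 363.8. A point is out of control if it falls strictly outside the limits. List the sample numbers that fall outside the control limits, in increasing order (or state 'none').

Compare each point to [264.4, 438.2]: sample 1 = 233.3 < LCL; sample 2 = 163.9 < LCL; sample 3 = 203.0 < LCL.

1, 2, 3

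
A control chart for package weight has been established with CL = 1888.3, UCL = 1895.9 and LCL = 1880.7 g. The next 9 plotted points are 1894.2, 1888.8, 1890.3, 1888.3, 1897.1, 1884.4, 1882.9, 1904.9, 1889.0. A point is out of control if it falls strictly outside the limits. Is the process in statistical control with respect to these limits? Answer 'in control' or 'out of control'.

out of control

Compare each point to [1880.7, 1895.9]: sample 5 = 1897.1 > UCL; sample 8 = 1904.9 > UCL.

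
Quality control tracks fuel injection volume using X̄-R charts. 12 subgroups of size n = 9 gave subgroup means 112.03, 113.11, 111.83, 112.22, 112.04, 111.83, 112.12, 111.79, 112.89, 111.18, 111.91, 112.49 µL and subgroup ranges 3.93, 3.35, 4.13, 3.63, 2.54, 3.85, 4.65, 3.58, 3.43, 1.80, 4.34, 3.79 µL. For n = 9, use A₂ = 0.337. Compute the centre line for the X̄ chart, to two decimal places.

112.12

X̄̄ = (112.03 + 113.11 + 111.83 + 112.22 + 112.04 + 111.83 + 112.12 + 111.79 + 112.89 + 111.18 + 111.91 + 112.49) / 12 = 1345.4400 / 12 = 112.1200
CL = X̄̄ = 112.1200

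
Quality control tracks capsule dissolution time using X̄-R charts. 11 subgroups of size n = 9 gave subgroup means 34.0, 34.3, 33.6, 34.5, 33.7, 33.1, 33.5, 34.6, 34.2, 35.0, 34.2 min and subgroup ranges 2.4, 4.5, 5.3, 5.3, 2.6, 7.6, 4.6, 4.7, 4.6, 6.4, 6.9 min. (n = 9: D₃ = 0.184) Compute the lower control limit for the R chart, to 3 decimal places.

R̄ = (2.4 + 4.5 + 5.3 + 5.3 + 2.6 + 7.6 + 4.6 + 4.7 + 4.6 + 6.4 + 6.9) / 11 = 54.9000 / 11 = 4.9909
LCL_R = D₃·R̄ = 0.184 × 4.9909 = 0.9183

0.918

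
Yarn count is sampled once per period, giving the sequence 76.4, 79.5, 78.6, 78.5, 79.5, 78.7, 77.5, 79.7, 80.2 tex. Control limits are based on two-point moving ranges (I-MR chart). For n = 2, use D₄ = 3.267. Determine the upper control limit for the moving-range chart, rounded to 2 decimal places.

Moving ranges: 3.1, 0.9, 0.1, 1.0, 0.8, 1.2, 2.2, 0.5; M̄R̄ = 9.8000 / 8 = 1.2250
UCL_MR = D₄·M̄R̄ = 3.267 × 1.2250 = 4.0021

4.00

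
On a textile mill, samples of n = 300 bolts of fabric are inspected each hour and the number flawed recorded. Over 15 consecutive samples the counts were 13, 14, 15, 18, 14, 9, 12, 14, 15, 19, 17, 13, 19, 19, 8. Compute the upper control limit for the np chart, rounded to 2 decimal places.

25.78

p̄ = Σdᵢ / (k·n) = 219 / (15 × 300) = 0.04867
UCL = np̄ + 3·√(np̄(1−p̄)) = 14.6000 + 3 × √(14.6000×0.95133) = 14.6000 + 3 × 3.7269 = 25.7806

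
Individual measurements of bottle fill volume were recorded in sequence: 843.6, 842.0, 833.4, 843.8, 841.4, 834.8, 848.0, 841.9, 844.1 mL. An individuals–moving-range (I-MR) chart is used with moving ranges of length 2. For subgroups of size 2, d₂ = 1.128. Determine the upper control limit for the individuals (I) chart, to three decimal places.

858.432

X̄ = (843.6 + 842.0 + 833.4 + 843.8 + 841.4 + 834.8 + 848.0 + 841.9 + 844.1) / 9 = 841.4444
Moving ranges: 1.6, 8.6, 10.4, 2.4, 6.6, 13.2, 6.1, 2.2; M̄R̄ = 51.1000 / 8 = 6.3875
UCL = X̄ + 3·M̄R̄/d₂ = 841.4444 + 3 × 6.3875 / 1.128 = 858.4325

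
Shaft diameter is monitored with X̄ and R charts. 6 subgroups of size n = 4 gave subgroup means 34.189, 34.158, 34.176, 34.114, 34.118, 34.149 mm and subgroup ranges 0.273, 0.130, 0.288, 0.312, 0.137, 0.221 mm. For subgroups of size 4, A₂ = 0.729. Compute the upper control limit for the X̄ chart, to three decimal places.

34.316

X̄̄ = (34.189 + 34.158 + 34.176 + 34.114 + 34.118 + 34.149) / 6 = 204.9040 / 6 = 34.1507
R̄ = (0.273 + 0.130 + 0.288 + 0.312 + 0.137 + 0.221) / 6 = 1.3610 / 6 = 0.2268
UCL = X̄̄ + A₂·R̄ = 34.1507 + 0.729 × 0.2268 = 34.3160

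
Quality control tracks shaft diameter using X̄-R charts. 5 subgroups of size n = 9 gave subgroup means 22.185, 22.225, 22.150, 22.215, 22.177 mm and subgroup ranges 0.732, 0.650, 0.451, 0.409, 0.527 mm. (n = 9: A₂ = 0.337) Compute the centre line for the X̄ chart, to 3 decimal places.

22.190

X̄̄ = (22.185 + 22.225 + 22.150 + 22.215 + 22.177) / 5 = 110.9520 / 5 = 22.1904
CL = X̄̄ = 22.1904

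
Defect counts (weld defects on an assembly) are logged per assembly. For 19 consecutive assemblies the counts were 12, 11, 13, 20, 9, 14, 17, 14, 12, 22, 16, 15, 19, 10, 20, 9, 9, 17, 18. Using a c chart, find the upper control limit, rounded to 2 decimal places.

c̄ = (12 + 11 + 13 + 20 + 9 + 14 + 17 + 14 + 12 + 22 + 16 + 15 + 19 + 10 + 20 + 9 + 9 + 17 + 18) / 19 = 277 / 19 = 14.5789
UCL = c̄ + 3√c̄ = 14.5789 + 3 × √14.5789 = 14.5789 + 3 × 3.8182 = 26.0337

26.03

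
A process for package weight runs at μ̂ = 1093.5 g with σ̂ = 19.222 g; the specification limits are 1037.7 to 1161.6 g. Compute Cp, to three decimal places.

Cp = (USL − LSL) / (6σ̂) = (1161.6 − 1037.7) / (6 × 19.222) = 123.9000 / 115.3320 = 1.0743

1.074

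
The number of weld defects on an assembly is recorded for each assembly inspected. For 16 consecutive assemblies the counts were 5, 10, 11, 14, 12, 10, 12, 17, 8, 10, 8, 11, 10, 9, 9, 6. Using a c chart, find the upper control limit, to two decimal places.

c̄ = (5 + 10 + 11 + 14 + 12 + 10 + 12 + 17 + 8 + 10 + 8 + 11 + 10 + 9 + 9 + 6) / 16 = 162 / 16 = 10.1250
UCL = c̄ + 3√c̄ = 10.1250 + 3 × √10.1250 = 10.1250 + 3 × 3.1820 = 19.6709

19.67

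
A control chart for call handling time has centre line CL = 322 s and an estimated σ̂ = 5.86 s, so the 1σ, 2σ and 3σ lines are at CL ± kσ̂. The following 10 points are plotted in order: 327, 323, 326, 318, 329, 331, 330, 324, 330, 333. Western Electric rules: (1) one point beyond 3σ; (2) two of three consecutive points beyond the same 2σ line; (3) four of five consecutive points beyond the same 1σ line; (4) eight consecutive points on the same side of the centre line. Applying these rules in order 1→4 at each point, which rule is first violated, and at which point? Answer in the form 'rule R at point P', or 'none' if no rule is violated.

Zone of each point (C = within 1σ̂, B = 1σ̂–2σ̂, A = 2σ̂–3σ̂, * = beyond 3σ̂; sign = side of CL): 1:+C, 2:+C, 3:+C, 4:-C, 5:+B, 6:+B, 7:+B, 8:+C, 9:+B, 10:+B
Rule 3 (four of five consecutive points beyond the same 1σ limit) is satisfied at point 9.

rule 3 at point 9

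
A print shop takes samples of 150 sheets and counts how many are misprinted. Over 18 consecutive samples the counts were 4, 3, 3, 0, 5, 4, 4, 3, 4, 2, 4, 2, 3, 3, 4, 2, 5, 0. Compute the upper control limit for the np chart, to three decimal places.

8.246

p̄ = Σdᵢ / (k·n) = 55 / (18 × 150) = 0.02037
UCL = np̄ + 3·√(np̄(1−p̄)) = 3.0556 + 3 × √(3.0556×0.97963) = 3.0556 + 3 × 1.7301 = 8.2459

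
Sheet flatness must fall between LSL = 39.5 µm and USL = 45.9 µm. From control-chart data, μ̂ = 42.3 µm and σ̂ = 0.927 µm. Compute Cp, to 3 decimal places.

Cp = (USL − LSL) / (6σ̂) = (45.9 − 39.5) / (6 × 0.927) = 6.4000 / 5.5620 = 1.1507

1.151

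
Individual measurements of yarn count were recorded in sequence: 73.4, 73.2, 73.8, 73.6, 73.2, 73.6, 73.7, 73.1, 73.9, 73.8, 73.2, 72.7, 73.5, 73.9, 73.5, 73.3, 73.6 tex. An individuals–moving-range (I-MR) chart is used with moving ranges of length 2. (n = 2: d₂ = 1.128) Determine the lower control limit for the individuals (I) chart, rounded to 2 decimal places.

X̄ = (73.4 + 73.2 + 73.8 + 73.6 + 73.2 + 73.6 + 73.7 + 73.1 + 73.9 + 73.8 + 73.2 + 72.7 + 73.5 + 73.9 + 73.5 + 73.3 + 73.6) / 17 = 73.4706
Moving ranges: 0.2, 0.6, 0.2, 0.4, 0.4, 0.1, 0.6, 0.8, 0.1, 0.6, 0.5, 0.8, 0.4, 0.4, 0.2, 0.3; M̄R̄ = 6.6000 / 16 = 0.4125
LCL = X̄ − 3·M̄R̄/d₂ = 73.4706 − 3 × 0.4125 / 1.128 = 72.3735

72.37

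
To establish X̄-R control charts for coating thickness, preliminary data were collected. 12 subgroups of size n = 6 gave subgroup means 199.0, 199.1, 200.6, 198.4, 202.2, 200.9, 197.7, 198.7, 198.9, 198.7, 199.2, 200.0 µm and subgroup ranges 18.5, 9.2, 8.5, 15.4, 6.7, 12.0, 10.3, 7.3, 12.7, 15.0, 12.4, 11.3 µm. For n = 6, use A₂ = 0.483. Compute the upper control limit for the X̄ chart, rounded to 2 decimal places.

205.06

X̄̄ = (199.0 + 199.1 + 200.6 + 198.4 + 202.2 + 200.9 + 197.7 + 198.7 + 198.9 + 198.7 + 199.2 + 200.0) / 12 = 2393.4000 / 12 = 199.4500
R̄ = (18.5 + 9.2 + 8.5 + 15.4 + 6.7 + 12.0 + 10.3 + 7.3 + 12.7 + 15.0 + 12.4 + 11.3) / 12 = 139.3000 / 12 = 11.6083
UCL = X̄̄ + A₂·R̄ = 199.4500 + 0.483 × 11.6083 = 205.0568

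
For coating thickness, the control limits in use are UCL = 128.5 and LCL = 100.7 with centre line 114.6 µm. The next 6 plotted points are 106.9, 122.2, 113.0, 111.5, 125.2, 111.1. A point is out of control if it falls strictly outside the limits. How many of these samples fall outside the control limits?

0

All 6 points lie within [100.7, 128.5].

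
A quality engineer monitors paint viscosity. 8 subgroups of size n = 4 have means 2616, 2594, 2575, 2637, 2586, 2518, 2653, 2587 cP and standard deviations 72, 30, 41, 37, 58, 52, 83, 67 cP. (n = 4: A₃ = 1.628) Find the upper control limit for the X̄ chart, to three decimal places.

X̄̄ = (2616 + 2594 + 2575 + 2637 + 2586 + 2518 + 2653 + 2587) / 8 = 2595.7500
s̄ = (72 + 30 + 41 + 37 + 58 + 52 + 83 + 67) / 8 = 55.0000
UCL = X̄̄ + A₃·s̄ = 2595.7500 + 1.628 × 55.0000 = 2685.2900

2685.290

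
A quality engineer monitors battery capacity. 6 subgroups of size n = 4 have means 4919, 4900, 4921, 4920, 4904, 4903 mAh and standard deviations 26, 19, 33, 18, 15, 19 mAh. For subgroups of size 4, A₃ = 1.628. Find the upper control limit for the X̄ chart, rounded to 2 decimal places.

X̄̄ = (4919 + 4900 + 4921 + 4920 + 4904 + 4903) / 6 = 4911.1667
s̄ = (26 + 19 + 33 + 18 + 15 + 19) / 6 = 21.6667
UCL = X̄̄ + A₃·s̄ = 4911.1667 + 1.628 × 21.6667 = 4946.4400

4946.44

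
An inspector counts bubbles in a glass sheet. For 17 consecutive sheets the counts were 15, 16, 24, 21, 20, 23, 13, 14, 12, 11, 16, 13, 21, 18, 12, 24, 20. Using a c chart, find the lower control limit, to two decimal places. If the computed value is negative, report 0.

c̄ = (15 + 16 + 24 + 21 + 20 + 23 + 13 + 14 + 12 + 11 + 16 + 13 + 21 + 18 + 12 + 24 + 20) / 17 = 293 / 17 = 17.2353
LCL = c̄ − 3√c̄ = 17.2353 − 3 × 4.1515 = 4.7807

4.78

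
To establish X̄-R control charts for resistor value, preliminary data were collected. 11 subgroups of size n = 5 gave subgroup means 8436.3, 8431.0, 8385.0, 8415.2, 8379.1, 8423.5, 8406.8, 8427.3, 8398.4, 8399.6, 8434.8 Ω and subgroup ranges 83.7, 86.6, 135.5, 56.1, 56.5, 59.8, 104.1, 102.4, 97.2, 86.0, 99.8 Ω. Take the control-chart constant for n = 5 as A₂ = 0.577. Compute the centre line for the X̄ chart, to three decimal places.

8412.455

X̄̄ = (8436.3 + 8431.0 + 8385.0 + 8415.2 + 8379.1 + 8423.5 + 8406.8 + 8427.3 + 8398.4 + 8399.6 + 8434.8) / 11 = 92537.0000 / 11 = 8412.4545
CL = X̄̄ = 8412.4545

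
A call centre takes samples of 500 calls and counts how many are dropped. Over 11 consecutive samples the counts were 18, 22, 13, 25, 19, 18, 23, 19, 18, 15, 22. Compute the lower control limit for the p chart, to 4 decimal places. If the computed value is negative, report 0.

p̄ = Σdᵢ / (k·n) = 212 / (11 × 500) = 0.03855
LCL = p̄ − 3·√(p̄(1−p̄)/n) = 0.03855 − 3 × 0.00861 = 0.01272

0.0127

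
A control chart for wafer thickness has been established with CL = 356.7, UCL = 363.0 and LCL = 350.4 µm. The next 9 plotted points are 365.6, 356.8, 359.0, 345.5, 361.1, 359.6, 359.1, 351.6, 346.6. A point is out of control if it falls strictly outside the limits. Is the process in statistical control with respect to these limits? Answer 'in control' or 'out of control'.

out of control

Compare each point to [350.4, 363.0]: sample 1 = 365.6 > UCL; sample 4 = 345.5 < LCL; sample 9 = 346.6 < LCL.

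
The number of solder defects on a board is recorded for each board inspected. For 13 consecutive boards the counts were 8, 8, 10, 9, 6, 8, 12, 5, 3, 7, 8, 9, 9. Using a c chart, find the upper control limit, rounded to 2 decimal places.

16.25

c̄ = (8 + 8 + 10 + 9 + 6 + 8 + 12 + 5 + 3 + 7 + 8 + 9 + 9) / 13 = 102 / 13 = 7.8462
UCL = c̄ + 3√c̄ = 7.8462 + 3 × √7.8462 = 7.8462 + 3 × 2.8011 = 16.2494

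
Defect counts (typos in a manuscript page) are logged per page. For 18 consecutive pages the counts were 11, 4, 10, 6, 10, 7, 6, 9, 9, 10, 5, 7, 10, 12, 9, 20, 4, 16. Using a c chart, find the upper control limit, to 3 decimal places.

18.250

c̄ = (11 + 4 + 10 + 6 + 10 + 7 + 6 + 9 + 9 + 10 + 5 + 7 + 10 + 12 + 9 + 20 + 4 + 16) / 18 = 165 / 18 = 9.1667
UCL = c̄ + 3√c̄ = 9.1667 + 3 × √9.1667 = 9.1667 + 3 × 3.0277 = 18.2496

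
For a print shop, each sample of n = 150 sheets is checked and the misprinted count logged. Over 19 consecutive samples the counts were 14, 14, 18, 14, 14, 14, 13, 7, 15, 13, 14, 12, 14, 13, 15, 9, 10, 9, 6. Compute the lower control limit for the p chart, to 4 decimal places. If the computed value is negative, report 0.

p̄ = Σdᵢ / (k·n) = 238 / (19 × 150) = 0.08351
LCL = p̄ − 3·√(p̄(1−p̄)/n) = 0.08351 − 3 × 0.02259 = 0.01574

0.0157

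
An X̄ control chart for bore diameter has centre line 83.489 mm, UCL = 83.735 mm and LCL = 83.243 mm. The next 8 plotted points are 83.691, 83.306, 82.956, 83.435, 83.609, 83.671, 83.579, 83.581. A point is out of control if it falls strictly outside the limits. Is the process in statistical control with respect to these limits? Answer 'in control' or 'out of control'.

Compare each point to [83.243, 83.735]: sample 3 = 82.956 < LCL.

out of control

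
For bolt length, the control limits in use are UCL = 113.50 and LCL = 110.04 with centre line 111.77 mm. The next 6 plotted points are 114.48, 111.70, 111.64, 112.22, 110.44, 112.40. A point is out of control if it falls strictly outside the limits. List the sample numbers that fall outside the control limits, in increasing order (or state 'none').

1

Compare each point to [110.04, 113.50]: sample 1 = 114.48 > UCL.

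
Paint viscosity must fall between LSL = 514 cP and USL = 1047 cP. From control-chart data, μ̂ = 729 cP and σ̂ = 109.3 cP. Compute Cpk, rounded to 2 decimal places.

0.66

Cpu = (USL − μ̂) / (3σ̂) = (1047 − 729) / (3 × 109.3) = 0.9698; Cpl = (μ̂ − LSL) / (3σ̂) = (729 − 514) / (3 × 109.3) = 0.6557; Cpk = min(Cpu, Cpl) = 0.6557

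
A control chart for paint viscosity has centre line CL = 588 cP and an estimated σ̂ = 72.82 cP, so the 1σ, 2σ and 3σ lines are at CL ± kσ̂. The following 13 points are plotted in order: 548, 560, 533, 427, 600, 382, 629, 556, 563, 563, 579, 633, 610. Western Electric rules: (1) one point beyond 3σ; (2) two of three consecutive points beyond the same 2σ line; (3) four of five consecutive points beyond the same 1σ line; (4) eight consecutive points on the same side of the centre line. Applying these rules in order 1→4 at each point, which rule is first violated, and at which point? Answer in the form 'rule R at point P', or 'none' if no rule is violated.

rule 2 at point 6

Zone of each point (C = within 1σ̂, B = 1σ̂–2σ̂, A = 2σ̂–3σ̂, * = beyond 3σ̂; sign = side of CL): 1:-C, 2:-C, 3:-C, 4:-A, 5:+C, 6:-A, 7:+C, 8:-C, 9:-C, 10:-C, 11:-C, 12:+C, 13:+C
Rule 2 (two of three consecutive points beyond the same 2σ limit) is satisfied at point 6.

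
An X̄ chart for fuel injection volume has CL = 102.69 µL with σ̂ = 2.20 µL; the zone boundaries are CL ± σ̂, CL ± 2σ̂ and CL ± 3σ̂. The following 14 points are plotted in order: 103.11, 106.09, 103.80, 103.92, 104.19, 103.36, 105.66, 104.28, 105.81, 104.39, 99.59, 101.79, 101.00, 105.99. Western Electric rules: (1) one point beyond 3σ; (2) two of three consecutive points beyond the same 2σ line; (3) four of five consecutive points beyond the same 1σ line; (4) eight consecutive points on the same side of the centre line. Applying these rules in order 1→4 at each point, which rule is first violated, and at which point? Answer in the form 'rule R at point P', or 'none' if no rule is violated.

rule 4 at point 8

Zone of each point (C = within 1σ̂, B = 1σ̂–2σ̂, A = 2σ̂–3σ̂, * = beyond 3σ̂; sign = side of CL): 1:+C, 2:+B, 3:+C, 4:+C, 5:+C, 6:+C, 7:+B, 8:+C, 9:+B, 10:+C, 11:-B, 12:-C, 13:-C, 14:+B
Rule 4 (eight consecutive points on the same side of the centre line) is satisfied at point 8.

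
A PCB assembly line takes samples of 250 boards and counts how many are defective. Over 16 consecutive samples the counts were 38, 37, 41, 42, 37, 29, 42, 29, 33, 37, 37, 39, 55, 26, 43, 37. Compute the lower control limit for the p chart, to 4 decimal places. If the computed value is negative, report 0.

0.0827

p̄ = Σdᵢ / (k·n) = 602 / (16 × 250) = 0.15050
LCL = p̄ − 3·√(p̄(1−p̄)/n) = 0.15050 − 3 × 0.02261 = 0.08266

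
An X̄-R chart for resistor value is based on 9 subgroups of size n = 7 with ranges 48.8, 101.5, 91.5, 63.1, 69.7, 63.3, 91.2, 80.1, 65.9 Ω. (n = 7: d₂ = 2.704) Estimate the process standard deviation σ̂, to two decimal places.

R̄ = (48.8 + 101.5 + 91.5 + 63.1 + 69.7 + 63.3 + 91.2 + 80.1 + 65.9) / 9 = 75.0111
σ̂ = R̄ / d₂ = 75.0111 / 2.704 = 27.7408

27.74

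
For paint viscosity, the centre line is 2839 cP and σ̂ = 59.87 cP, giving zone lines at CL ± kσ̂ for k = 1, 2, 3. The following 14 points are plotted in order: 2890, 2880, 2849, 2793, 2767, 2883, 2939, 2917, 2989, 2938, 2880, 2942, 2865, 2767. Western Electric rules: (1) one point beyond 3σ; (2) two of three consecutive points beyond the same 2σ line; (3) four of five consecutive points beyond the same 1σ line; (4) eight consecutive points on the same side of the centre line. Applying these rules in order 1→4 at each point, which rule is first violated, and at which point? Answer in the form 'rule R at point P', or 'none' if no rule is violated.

rule 3 at point 10

Zone of each point (C = within 1σ̂, B = 1σ̂–2σ̂, A = 2σ̂–3σ̂, * = beyond 3σ̂; sign = side of CL): 1:+C, 2:+C, 3:+C, 4:-C, 5:-B, 6:+C, 7:+B, 8:+B, 9:+A, 10:+B, 11:+C, 12:+B, 13:+C, 14:-B
Rule 3 (four of five consecutive points beyond the same 1σ limit) is satisfied at point 10.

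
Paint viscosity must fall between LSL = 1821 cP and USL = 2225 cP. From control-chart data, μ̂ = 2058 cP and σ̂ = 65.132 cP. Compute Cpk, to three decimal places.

Cpu = (USL − μ̂) / (3σ̂) = (2225 − 2058) / (3 × 65.132) = 0.8547; Cpl = (μ̂ − LSL) / (3σ̂) = (2058 − 1821) / (3 × 65.132) = 1.2129; Cpk = min(Cpu, Cpl) = 0.8547

0.855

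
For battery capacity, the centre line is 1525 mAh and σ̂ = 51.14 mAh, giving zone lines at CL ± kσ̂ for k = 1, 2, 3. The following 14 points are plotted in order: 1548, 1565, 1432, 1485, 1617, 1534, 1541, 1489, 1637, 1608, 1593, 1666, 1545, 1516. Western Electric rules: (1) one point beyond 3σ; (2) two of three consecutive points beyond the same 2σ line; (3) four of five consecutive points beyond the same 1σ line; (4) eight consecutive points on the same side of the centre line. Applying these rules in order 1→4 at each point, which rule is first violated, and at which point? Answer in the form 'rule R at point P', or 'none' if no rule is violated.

rule 3 at point 12

Zone of each point (C = within 1σ̂, B = 1σ̂–2σ̂, A = 2σ̂–3σ̂, * = beyond 3σ̂; sign = side of CL): 1:+C, 2:+C, 3:-B, 4:-C, 5:+B, 6:+C, 7:+C, 8:-C, 9:+A, 10:+B, 11:+B, 12:+A, 13:+C, 14:-C
Rule 3 (four of five consecutive points beyond the same 1σ limit) is satisfied at point 12.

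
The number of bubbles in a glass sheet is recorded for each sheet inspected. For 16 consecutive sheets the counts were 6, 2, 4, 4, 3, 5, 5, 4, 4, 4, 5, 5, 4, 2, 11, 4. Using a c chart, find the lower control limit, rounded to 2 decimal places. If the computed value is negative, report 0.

c̄ = (6 + 2 + 4 + 4 + 3 + 5 + 5 + 4 + 4 + 4 + 5 + 5 + 4 + 2 + 11 + 4) / 16 = 72 / 16 = 4.5000
LCL = c̄ − 3√c̄ = 4.5000 − 3 × 2.1213 = -1.8640 → 0 (cannot be negative)

0.00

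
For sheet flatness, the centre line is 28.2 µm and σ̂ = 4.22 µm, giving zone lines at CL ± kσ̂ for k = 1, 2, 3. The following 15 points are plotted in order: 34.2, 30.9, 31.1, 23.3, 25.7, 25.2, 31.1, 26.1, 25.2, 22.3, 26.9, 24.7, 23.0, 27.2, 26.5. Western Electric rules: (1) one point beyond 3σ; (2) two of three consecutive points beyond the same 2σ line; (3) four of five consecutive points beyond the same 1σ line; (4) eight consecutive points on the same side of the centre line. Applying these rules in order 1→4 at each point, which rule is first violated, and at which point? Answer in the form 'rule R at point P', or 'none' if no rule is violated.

rule 4 at point 15

Zone of each point (C = within 1σ̂, B = 1σ̂–2σ̂, A = 2σ̂–3σ̂, * = beyond 3σ̂; sign = side of CL): 1:+B, 2:+C, 3:+C, 4:-B, 5:-C, 6:-C, 7:+C, 8:-C, 9:-C, 10:-B, 11:-C, 12:-C, 13:-B, 14:-C, 15:-C
Rule 4 (eight consecutive points on the same side of the centre line) is satisfied at point 15.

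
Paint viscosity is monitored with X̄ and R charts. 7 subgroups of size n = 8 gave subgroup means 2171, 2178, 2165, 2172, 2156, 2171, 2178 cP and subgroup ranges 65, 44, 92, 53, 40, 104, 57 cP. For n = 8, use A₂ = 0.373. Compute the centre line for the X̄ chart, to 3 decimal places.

X̄̄ = (2171 + 2178 + 2165 + 2172 + 2156 + 2171 + 2178) / 7 = 15191.0000 / 7 = 2170.1429
CL = X̄̄ = 2170.1429

2170.143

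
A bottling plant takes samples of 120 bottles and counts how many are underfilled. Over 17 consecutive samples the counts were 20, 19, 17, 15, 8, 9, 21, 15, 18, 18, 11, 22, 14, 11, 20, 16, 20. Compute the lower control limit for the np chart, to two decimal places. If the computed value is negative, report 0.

p̄ = Σdᵢ / (k·n) = 274 / (17 × 120) = 0.13431
LCL = np̄ − 3·√(np̄(1−p̄)) = 16.1176 − 3 × 3.7353 = 4.9116

4.91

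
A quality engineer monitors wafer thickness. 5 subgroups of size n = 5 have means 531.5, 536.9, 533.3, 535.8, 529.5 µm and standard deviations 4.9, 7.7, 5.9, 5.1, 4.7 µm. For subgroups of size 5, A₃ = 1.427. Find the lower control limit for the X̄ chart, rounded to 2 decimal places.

525.32

X̄̄ = (531.5 + 536.9 + 533.3 + 535.8 + 529.5) / 5 = 533.4000
s̄ = (4.9 + 7.7 + 5.9 + 5.1 + 4.7) / 5 = 5.6600
LCL = X̄̄ − A₃·s̄ = 533.4000 − 1.427 × 5.6600 = 525.3232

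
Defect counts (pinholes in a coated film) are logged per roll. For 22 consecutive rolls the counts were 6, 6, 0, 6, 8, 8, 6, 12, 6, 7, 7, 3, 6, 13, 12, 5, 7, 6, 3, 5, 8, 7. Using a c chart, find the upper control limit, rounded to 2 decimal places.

14.44

c̄ = (6 + 6 + 0 + 6 + 8 + 8 + 6 + 12 + 6 + 7 + 7 + 3 + 6 + 13 + 12 + 5 + 7 + 6 + 3 + 5 + 8 + 7) / 22 = 147 / 22 = 6.6818
UCL = c̄ + 3√c̄ = 6.6818 + 3 × √6.6818 = 6.6818 + 3 × 2.5849 = 14.4366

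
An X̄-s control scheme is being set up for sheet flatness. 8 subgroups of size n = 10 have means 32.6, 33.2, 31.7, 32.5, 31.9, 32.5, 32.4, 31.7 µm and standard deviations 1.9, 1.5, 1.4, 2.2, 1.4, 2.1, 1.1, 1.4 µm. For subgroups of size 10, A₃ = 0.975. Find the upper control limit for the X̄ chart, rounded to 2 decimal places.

X̄̄ = (32.6 + 33.2 + 31.7 + 32.5 + 31.9 + 32.5 + 32.4 + 31.7) / 8 = 32.3125
s̄ = (1.9 + 1.5 + 1.4 + 2.2 + 1.4 + 2.1 + 1.1 + 1.4) / 8 = 1.6250
UCL = X̄̄ + A₃·s̄ = 32.3125 + 0.975 × 1.6250 = 33.8969

33.90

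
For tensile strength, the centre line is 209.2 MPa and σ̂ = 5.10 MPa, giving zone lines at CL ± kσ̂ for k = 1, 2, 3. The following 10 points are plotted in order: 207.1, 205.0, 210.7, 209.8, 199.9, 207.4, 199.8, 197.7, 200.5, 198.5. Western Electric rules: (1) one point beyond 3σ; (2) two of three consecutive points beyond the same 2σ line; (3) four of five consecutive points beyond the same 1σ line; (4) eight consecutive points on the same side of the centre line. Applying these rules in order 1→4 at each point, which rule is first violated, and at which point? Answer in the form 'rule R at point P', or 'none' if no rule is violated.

rule 3 at point 9

Zone of each point (C = within 1σ̂, B = 1σ̂–2σ̂, A = 2σ̂–3σ̂, * = beyond 3σ̂; sign = side of CL): 1:-C, 2:-C, 3:+C, 4:+C, 5:-B, 6:-C, 7:-B, 8:-A, 9:-B, 10:-A
Rule 3 (four of five consecutive points beyond the same 1σ limit) is satisfied at point 9.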